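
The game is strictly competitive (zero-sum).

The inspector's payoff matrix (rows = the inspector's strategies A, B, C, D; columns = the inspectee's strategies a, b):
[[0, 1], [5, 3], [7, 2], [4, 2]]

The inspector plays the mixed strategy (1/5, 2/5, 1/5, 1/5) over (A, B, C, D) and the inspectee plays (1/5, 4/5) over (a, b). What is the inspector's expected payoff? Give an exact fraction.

Against (1/5, 4/5), each row's expected payoff is A: 4/5; B: 17/5; C: 3; D: 12/5.
Taking the (1/5, 2/5, 1/5, 1/5)-weighted average: (1/5)·(4/5) + (2/5)·(17/5) + (1/5)·(3) + (1/5)·(12/5) = 13/5.

13/5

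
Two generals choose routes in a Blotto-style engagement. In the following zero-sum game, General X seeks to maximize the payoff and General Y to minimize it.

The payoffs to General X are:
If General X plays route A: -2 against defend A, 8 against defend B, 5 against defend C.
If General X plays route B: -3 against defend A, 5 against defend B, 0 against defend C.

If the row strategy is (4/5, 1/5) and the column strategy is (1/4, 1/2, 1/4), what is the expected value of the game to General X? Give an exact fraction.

Against (1/4, 1/2, 1/4), each row's expected payoff is route A: 19/4; route B: 7/4.
Taking the (4/5, 1/5)-weighted average: (4/5)·(19/4) + (1/5)·(7/4) = 83/20.

83/20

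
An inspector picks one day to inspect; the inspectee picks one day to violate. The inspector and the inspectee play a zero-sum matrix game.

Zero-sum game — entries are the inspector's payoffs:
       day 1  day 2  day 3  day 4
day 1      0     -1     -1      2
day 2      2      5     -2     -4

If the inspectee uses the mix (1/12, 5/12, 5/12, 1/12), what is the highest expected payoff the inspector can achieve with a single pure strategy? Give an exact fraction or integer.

day 1: (0)·(1/12) + (-1)·(5/12) + (-1)·(5/12) + (2)·(1/12) = -2/3.
day 2: (2)·(1/12) + (5)·(5/12) + (-2)·(5/12) + (-4)·(1/12) = 13/12.
The best pure response is day 2 with expected payoff 13/12.

13/12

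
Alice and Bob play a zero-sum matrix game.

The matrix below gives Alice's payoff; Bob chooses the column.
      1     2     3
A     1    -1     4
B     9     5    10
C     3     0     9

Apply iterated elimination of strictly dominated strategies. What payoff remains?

5

Row C is strictly dominated by row B (9>3, 5>0, 10>9); eliminate C.
Row A is strictly dominated by row B (9>1, 5>-1, 10>4); eliminate A.
Column 3 is strictly dominated by 1 for Bob (9<10); eliminate 3.
Column 1 is strictly dominated by 2 for Bob (5<9); eliminate 1.
Only (B, 2) remains, with payoff 5.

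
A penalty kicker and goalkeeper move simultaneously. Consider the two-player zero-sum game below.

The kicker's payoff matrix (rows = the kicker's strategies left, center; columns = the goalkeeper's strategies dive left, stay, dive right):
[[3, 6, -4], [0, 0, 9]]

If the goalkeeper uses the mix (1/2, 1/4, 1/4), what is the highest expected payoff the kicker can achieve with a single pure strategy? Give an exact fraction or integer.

9/4

left: (3)·(1/2) + (6)·(1/4) + (-4)·(1/4) = 2.
center: (0)·(1/2) + (0)·(1/4) + (9)·(1/4) = 9/4.
The best pure response is center with expected payoff 9/4.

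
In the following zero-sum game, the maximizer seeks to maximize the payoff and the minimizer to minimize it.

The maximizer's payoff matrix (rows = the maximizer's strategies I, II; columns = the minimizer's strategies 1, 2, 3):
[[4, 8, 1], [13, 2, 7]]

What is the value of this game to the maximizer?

9/2

Column 1 is strictly dominated by 3 for the minimizer (it gives the maximizer more in every row).
The remaining 2×2 game on (I, II) × (2, 3) has no saddle point. Let the maximizer play I with probability p; indifference gives 8p + 2(1−p) = p + 7(1−p), so p = 5/12.
Similarly the minimizer's optimal q on 2 is 1/2, and the value is 8·(1/2) + (1)·(1/2) = 9/2.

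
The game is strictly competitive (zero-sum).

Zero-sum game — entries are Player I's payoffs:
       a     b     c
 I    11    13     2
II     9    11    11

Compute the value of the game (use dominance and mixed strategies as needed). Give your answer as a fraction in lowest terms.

103/11

Column b is strictly dominated by a for Player II (it gives Player I more in every row).
The remaining 2×2 game on (I, II) × (a, c) has no saddle point. Let Player I play I with probability p; indifference gives 11p + 9(1−p) = 2p + 11(1−p), so p = 2/11.
Similarly Player II's optimal q on a is 9/11, and the value is 11·(9/11) + (2)·(2/11) = 103/11.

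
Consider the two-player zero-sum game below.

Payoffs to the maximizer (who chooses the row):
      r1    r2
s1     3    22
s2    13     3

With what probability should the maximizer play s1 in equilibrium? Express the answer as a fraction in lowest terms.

10/29

Row minima are 3 and 3, so the maximizer's maximin is 3; column maxima are 13 and 22, so the minimizer's minimax is 13. These differ, so the equilibrium is in mixed strategies.
Let the maximizer play s1 with probability p. The minimizer is indifferent when 3p + 13(1−p) = 22p + 3(1−p), giving p = 10/29.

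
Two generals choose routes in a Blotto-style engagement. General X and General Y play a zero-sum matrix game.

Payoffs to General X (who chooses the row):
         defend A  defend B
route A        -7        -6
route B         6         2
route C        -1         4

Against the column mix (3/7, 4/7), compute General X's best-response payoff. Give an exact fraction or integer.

26/7

route A: (-7)·(3/7) + (-6)·(4/7) = -45/7.
route B: (6)·(3/7) + (2)·(4/7) = 26/7.
route C: (-1)·(3/7) + (4)·(4/7) = 13/7.
The best pure response is route B with expected payoff 26/7.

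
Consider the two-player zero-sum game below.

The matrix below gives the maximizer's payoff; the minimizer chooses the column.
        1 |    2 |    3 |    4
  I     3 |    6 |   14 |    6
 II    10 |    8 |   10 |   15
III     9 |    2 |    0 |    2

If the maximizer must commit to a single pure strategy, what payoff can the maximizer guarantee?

8

The worst-case payoff for each row is I: 3, II: 8, III: 0.
The best of these is 8.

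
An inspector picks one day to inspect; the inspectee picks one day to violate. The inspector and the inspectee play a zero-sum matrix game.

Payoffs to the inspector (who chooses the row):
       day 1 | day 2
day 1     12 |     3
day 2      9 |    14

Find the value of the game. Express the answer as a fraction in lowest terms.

141/14

Row minima are 3 and 9, so the inspector's maximin is 9; column maxima are 12 and 14, so the inspectee's minimax is 12. These differ, so the equilibrium is in mixed strategies.
Let the inspector play day 1 with probability p. The inspectee is indifferent when 12p + 9(1−p) = 3p + 14(1−p), giving p = 5/14.
Let the inspectee play day 1 with probability q. The inspector is indifferent when 12q + 3(1−q) = 9q + 14(1−q), giving q = 11/14.
The value is 12·(11/14) + (3)·(3/14) = 141/14.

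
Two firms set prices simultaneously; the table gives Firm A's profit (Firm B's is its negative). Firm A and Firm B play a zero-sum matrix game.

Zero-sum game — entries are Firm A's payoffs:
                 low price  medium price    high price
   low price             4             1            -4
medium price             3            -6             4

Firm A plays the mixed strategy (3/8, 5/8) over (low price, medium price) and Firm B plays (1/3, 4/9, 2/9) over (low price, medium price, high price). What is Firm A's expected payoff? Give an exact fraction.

-11/72

Against (1/3, 4/9, 2/9), each row's expected payoff is low price: 8/9; medium price: -7/9.
Taking the (3/8, 5/8)-weighted average: (3/8)·(8/9) + (5/8)·(-7/9) = -11/72.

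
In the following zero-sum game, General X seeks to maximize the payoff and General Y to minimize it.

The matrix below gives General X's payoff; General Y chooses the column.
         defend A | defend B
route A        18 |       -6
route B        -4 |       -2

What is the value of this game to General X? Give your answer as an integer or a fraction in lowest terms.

-30/13

Row minima are -6 and -4, so General X's maximin is -4; column maxima are 18 and -2, so General Y's minimax is -2. These differ, so the equilibrium is in mixed strategies.
Let General X play route A with probability p. General Y is indifferent when 18p − 4(1−p) = −6p − 2(1−p), giving p = 1/13.
Let General Y play defend A with probability q. General X is indifferent when 18q − 6(1−q) = −4q − 2(1−q), giving q = 2/13.
The value is 18·(2/13) + (-6)·(11/13) = -30/13.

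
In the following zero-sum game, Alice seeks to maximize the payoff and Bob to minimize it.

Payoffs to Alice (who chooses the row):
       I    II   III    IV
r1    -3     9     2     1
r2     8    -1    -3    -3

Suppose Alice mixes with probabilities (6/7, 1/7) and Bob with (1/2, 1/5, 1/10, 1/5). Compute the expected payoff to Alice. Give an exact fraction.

Against (1/2, 1/5, 1/10, 1/5), each row's expected payoff is r1: 7/10; r2: 29/10.
Taking the (6/7, 1/7)-weighted average: (6/7)·(7/10) + (1/7)·(29/10) = 71/70.

71/70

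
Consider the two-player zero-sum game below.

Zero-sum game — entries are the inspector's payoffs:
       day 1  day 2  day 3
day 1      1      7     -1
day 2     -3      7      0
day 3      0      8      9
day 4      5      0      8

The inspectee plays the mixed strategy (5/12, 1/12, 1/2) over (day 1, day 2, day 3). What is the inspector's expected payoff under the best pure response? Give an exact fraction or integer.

day 1: (1)·(5/12) + (7)·(1/12) + (-1)·(1/2) = 1/2.
day 2: (-3)·(5/12) + (7)·(1/12) + (0)·(1/2) = -2/3.
day 3: (0)·(5/12) + (8)·(1/12) + (9)·(1/2) = 31/6.
day 4: (5)·(5/12) + (0)·(1/12) + (8)·(1/2) = 73/12.
The best pure response is day 4 with expected payoff 73/12.

73/12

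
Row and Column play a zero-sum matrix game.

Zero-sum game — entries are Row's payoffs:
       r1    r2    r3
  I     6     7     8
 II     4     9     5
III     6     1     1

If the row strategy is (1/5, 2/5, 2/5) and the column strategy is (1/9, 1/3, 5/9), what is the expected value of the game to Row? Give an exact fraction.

Against (1/9, 1/3, 5/9), each row's expected payoff is I: 67/9; II: 56/9; III: 14/9.
Taking the (1/5, 2/5, 2/5)-weighted average: (1/5)·(67/9) + (2/5)·(56/9) + (2/5)·(14/9) = 23/5.

23/5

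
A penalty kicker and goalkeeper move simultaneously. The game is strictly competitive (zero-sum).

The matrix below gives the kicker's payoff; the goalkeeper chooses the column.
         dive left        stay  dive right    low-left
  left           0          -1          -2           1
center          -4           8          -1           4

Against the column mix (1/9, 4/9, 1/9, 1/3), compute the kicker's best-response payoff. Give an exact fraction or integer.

left: (0)·(1/9) + (-1)·(4/9) + (-2)·(1/9) + (1)·(1/3) = -1/3.
center: (-4)·(1/9) + (8)·(4/9) + (-1)·(1/9) + (4)·(1/3) = 13/3.
The best pure response is center with expected payoff 13/3.

13/3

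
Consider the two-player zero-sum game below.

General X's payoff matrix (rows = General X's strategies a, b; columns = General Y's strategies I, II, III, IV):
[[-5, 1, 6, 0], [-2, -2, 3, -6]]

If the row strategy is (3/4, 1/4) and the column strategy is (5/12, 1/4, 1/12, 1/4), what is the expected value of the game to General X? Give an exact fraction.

Against (5/12, 1/4, 1/12, 1/4), each row's expected payoff is a: -4/3; b: -31/12.
Taking the (3/4, 1/4)-weighted average: (3/4)·(-4/3) + (1/4)·(-31/12) = -79/48.

-79/48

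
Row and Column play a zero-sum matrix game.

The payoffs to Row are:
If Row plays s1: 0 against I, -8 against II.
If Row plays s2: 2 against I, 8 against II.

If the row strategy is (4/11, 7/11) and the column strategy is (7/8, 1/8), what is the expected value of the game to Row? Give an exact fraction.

61/44

Against (7/8, 1/8), each row's expected payoff is s1: -1; s2: 11/4.
Taking the (4/11, 7/11)-weighted average: (4/11)·(-1) + (7/11)·(11/4) = 61/44.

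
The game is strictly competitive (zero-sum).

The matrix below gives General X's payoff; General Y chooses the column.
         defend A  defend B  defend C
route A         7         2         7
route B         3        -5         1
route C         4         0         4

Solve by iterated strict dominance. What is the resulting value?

Row route B is strictly dominated by row route A (7>3, 2>-5, 7>1); eliminate route B.
Row route C is strictly dominated by row route A (7>4, 2>0, 7>4); eliminate route C.
Column defend A is strictly dominated by defend B for General Y (2<7); eliminate defend A.
Column defend C is strictly dominated by defend B for General Y (2<7); eliminate defend C.
Only (route A, defend B) remains, with payoff 2.

2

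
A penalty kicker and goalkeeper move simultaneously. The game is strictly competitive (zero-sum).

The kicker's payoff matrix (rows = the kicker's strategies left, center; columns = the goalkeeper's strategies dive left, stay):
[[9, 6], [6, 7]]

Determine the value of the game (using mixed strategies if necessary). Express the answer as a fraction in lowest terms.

27/4

Row minima are 6 and 6, so the kicker's maximin is 6; column maxima are 9 and 7, so the goalkeeper's minimax is 7. These differ, so the equilibrium is in mixed strategies.
Let the kicker play left with probability p. The goalkeeper is indifferent when 9p + 6(1−p) = 6p + 7(1−p), giving p = 1/4.
Let the goalkeeper play dive left with probability q. The kicker is indifferent when 9q + 6(1−q) = 6q + 7(1−q), giving q = 1/4.
The value is 9·(1/4) + (6)·(3/4) = 27/4.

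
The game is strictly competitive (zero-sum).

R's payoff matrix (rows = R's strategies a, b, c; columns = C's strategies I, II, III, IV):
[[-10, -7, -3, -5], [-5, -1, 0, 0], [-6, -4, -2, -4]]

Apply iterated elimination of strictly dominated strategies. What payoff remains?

-5

Row a is strictly dominated by row b (-5>-10, -1>-7, 0>-3, 0>-5); eliminate a.
Column III is strictly dominated by I for C (-5<0, -6<-2); eliminate III.
Row c is strictly dominated by row b (-5>-6, -1>-4, 0>-4); eliminate c.
Column IV is strictly dominated by I for C (-5<0); eliminate IV.
Column II is strictly dominated by I for C (-5<-1); eliminate II.
Only (b, I) remains, with payoff -5.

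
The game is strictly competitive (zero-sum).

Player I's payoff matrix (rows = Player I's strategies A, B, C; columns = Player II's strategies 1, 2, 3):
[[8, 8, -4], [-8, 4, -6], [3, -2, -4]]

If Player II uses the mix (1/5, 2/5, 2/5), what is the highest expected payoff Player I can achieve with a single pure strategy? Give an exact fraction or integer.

16/5

A: (8)·(1/5) + (8)·(2/5) + (-4)·(2/5) = 16/5.
B: (-8)·(1/5) + (4)·(2/5) + (-6)·(2/5) = -12/5.
C: (3)·(1/5) + (-2)·(2/5) + (-4)·(2/5) = -9/5.
The best pure response is A with expected payoff 16/5.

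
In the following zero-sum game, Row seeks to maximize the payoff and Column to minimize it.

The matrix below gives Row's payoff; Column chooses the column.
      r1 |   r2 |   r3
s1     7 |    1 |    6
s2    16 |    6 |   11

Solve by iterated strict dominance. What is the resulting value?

6

Row s1 is strictly dominated by row s2 (16>7, 6>1, 11>6); eliminate s1.
Column r1 is strictly dominated by r2 for Column (6<16); eliminate r1.
Column r3 is strictly dominated by r2 for Column (6<11); eliminate r3.
Only (s2, r2) remains, with payoff 6.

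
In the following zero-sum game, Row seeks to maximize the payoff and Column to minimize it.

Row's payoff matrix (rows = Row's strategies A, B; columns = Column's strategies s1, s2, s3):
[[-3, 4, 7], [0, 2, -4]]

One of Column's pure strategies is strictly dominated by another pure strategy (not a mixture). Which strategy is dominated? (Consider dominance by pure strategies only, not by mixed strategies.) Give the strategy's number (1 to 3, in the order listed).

2

Column prefers columns that give Row less. Compare s2 with s1: -3 < 4, 0 < 2.
So s1 strictly dominates s2 for Column; s2 is strictly dominated.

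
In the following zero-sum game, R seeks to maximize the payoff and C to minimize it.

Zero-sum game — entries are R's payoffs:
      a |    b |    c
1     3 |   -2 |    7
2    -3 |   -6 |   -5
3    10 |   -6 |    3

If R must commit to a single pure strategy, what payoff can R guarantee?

-2

The worst-case payoff for each row is 1: -2, 2: -6, 3: -6.
The best of these is -2.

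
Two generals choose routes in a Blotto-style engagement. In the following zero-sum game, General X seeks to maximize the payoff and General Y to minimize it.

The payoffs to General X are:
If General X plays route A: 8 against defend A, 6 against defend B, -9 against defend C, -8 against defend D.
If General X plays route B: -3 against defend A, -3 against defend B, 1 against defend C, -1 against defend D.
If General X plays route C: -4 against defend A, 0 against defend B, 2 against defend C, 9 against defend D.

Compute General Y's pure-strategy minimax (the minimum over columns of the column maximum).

The worst case (largest entry) in each column is defend A: 8, defend B: 6, defend C: 2, defend D: 9.
The best (smallest) of these is 2.

2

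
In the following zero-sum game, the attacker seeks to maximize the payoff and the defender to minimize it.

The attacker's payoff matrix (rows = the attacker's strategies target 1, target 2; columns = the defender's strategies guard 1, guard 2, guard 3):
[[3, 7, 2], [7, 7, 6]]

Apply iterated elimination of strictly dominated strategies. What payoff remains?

6

Column guard 1 is strictly dominated by guard 3 for the defender (2<3, 6<7); eliminate guard 1.
Column guard 2 is strictly dominated by guard 3 for the defender (2<7, 6<7); eliminate guard 2.
Row target 1 is strictly dominated by row target 2 (6>2); eliminate target 1.
Only (target 2, guard 3) remains, with payoff 6.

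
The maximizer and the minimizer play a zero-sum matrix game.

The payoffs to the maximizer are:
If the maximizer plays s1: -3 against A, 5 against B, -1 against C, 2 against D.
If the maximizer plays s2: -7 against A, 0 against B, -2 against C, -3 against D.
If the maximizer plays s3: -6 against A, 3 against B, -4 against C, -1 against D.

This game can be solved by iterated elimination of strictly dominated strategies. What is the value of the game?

Row s3 is strictly dominated by row s1 (-3>-6, 5>3, -1>-4, 2>-1); eliminate s3.
Row s2 is strictly dominated by row s1 (-3>-7, 5>0, -1>-2, 2>-3); eliminate s2.
Column C is strictly dominated by A for the minimizer (-3<-1); eliminate C.
Column D is strictly dominated by A for the minimizer (-3<2); eliminate D.
Column B is strictly dominated by A for the minimizer (-3<5); eliminate B.
Only (s1, A) remains, with payoff -3.

-3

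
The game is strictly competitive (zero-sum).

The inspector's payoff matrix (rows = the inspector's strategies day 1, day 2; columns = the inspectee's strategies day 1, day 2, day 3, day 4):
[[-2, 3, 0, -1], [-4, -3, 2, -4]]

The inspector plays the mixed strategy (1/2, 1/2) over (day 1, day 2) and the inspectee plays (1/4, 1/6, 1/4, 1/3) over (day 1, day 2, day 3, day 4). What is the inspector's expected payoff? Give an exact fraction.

Against (1/4, 1/6, 1/4, 1/3), each row's expected payoff is day 1: -1/3; day 2: -7/3.
Taking the (1/2, 1/2)-weighted average: (1/2)·(-1/3) + (1/2)·(-7/3) = -4/3.

-4/3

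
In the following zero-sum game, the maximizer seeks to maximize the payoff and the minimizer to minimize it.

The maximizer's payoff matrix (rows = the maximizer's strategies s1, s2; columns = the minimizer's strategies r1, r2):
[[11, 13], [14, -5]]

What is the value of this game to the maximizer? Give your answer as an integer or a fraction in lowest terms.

79/7

Row minima are 11 and -5, so the maximizer's maximin is 11; column maxima are 14 and 13, so the minimizer's minimax is 13. These differ, so the equilibrium is in mixed strategies.
Let the maximizer play s1 with probability p. The minimizer is indifferent when 11p + 14(1−p) = 13p − 5(1−p), giving p = 19/21.
Let the minimizer play r1 with probability q. The maximizer is indifferent when 11q + 13(1−q) = 14q − 5(1−q), giving q = 6/7.
The value is 11·(6/7) + (13)·(1/7) = 79/7.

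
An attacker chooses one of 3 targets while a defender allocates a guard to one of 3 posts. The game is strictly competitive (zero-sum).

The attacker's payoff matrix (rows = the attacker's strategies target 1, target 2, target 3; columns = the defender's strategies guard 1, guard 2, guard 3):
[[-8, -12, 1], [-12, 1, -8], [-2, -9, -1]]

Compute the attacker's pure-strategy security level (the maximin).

-9

The worst-case payoff for each row is target 1: -12, target 2: -12, target 3: -9.
The best of these is -9.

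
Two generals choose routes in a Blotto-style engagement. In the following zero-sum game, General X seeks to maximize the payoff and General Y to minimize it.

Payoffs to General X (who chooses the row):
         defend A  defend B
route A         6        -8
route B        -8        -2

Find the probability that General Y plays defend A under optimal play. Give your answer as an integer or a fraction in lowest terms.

Row minima are -8 and -8, so General X's maximin is -8; column maxima are 6 and -2, so General Y's minimax is -2. These differ, so the equilibrium is in mixed strategies.
Let General Y play defend A with probability q. General X is indifferent when 6q − 8(1−q) = −8q − 2(1−q), giving q = 3/10.

3/10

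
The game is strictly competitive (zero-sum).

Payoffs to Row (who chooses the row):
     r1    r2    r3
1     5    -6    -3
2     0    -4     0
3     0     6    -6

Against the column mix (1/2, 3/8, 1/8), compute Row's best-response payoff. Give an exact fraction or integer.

3/2

1: (5)·(1/2) + (-6)·(3/8) + (-3)·(1/8) = -1/8.
2: (0)·(1/2) + (-4)·(3/8) + (0)·(1/8) = -3/2.
3: (0)·(1/2) + (6)·(3/8) + (-6)·(1/8) = 3/2.
The best pure response is 3 with expected payoff 3/2.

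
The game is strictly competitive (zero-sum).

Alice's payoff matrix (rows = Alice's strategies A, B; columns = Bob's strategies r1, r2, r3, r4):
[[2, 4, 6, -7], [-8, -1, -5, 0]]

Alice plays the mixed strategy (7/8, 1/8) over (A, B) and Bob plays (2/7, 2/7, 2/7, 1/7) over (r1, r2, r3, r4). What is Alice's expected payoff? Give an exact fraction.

Against (2/7, 2/7, 2/7, 1/7), each row's expected payoff is A: 17/7; B: -4.
Taking the (7/8, 1/8)-weighted average: (7/8)·(17/7) + (1/8)·(-4) = 13/8.

13/8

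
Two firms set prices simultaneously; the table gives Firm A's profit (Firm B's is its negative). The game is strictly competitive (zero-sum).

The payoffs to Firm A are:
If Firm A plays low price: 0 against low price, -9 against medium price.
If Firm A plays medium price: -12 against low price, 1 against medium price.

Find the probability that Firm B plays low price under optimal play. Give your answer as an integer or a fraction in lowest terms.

5/11

Row minima are -9 and -12, so Firm A's maximin is -9; column maxima are 0 and 1, so Firm B's minimax is 0. These differ, so the equilibrium is in mixed strategies.
Let Firm B play low price with probability q. Firm A is indifferent when −9(1−q) = −12q + (1−q), giving q = 5/11.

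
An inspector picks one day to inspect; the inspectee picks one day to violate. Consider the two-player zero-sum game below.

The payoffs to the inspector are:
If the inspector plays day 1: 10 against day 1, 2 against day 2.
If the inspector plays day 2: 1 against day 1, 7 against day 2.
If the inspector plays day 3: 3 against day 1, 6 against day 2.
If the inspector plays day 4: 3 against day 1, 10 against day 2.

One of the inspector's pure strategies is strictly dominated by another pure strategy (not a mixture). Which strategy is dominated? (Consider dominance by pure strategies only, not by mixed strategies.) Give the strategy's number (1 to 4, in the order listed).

2

Compare day 2 with day 4: 3 > 1, 10 > 7.
So day 4 strictly dominates day 2 for the inspector; day 2 is strictly dominated.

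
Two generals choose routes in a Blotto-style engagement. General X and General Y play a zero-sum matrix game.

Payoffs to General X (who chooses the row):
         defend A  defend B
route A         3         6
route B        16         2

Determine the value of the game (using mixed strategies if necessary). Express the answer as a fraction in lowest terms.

Row minima are 3 and 2, so General X's maximin is 3; column maxima are 16 and 6, so General Y's minimax is 6. These differ, so the equilibrium is in mixed strategies.
Let General X play route A with probability p. General Y is indifferent when 3p + 16(1−p) = 6p + 2(1−p), giving p = 14/17.
Let General Y play defend A with probability q. General X is indifferent when 3q + 6(1−q) = 16q + 2(1−q), giving q = 4/17.
The value is 3·(4/17) + (6)·(13/17) = 90/17.

90/17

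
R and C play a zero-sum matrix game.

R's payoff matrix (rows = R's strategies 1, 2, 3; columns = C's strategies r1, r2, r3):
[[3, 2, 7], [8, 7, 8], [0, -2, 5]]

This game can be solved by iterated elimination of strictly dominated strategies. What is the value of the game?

7

Column r3 is strictly dominated by r2 for C (2<7, 7<8, -2<5); eliminate r3.
Column r1 is strictly dominated by r2 for C (2<3, 7<8, -2<0); eliminate r1.
Row 1 is strictly dominated by row 2 (7>2); eliminate 1.
Row 3 is strictly dominated by row 2 (7>-2); eliminate 3.
Only (2, r2) remains, with payoff 7.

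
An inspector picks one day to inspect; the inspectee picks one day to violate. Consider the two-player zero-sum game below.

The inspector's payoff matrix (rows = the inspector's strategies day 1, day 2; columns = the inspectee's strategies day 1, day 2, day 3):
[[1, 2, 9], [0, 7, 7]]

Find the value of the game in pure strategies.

Row minima: 1, 0 → the inspector's maximin is 1.
Column maxima: 1, 7, 9 → the inspectee's minimax is 1.
They coincide at (day 1, day 1), so the value is 1.

1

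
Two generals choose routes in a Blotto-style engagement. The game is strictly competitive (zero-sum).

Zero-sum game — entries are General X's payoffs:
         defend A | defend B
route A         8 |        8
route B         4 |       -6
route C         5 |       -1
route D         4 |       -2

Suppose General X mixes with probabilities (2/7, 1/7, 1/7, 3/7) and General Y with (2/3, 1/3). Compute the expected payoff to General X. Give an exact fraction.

Against (2/3, 1/3), each row's expected payoff is route A: 8; route B: 2/3; route C: 3; route D: 2.
Taking the (2/7, 1/7, 1/7, 3/7)-weighted average: (2/7)·(8) + (1/7)·(2/3) + (1/7)·(3) + (3/7)·(2) = 11/3.

11/3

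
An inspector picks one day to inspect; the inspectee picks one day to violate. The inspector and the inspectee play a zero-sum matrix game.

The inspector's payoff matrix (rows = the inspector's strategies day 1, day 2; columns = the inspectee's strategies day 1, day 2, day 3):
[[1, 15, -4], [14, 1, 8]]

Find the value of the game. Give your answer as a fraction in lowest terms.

62/13

Column day 1 is strictly dominated by day 3 for the inspectee (it gives the inspector more in every row).
The remaining 2×2 game on (day 1, day 2) × (day 2, day 3) has no saddle point. Let the inspector play day 1 with probability p; indifference gives 15p + (1−p) = −4p + 8(1−p), so p = 7/26.
Similarly the inspectee's optimal q on day 2 is 6/13, and the value is 15·(6/13) + (-4)·(7/13) = 62/13.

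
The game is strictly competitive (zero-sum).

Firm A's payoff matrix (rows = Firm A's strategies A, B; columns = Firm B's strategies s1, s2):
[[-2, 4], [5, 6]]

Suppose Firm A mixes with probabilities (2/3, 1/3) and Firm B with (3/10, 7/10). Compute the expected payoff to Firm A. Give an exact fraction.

Against (3/10, 7/10), each row's expected payoff is A: 11/5; B: 57/10.
Taking the (2/3, 1/3)-weighted average: (2/3)·(11/5) + (1/3)·(57/10) = 101/30.

101/30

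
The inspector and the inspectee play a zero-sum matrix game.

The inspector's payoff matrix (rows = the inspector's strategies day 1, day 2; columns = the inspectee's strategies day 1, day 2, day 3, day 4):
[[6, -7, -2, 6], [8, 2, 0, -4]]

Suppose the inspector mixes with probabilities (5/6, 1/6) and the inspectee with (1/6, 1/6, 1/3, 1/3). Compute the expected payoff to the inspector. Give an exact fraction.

Against (1/6, 1/6, 1/3, 1/3), each row's expected payoff is day 1: 7/6; day 2: 1/3.
Taking the (5/6, 1/6)-weighted average: (5/6)·(7/6) + (1/6)·(1/3) = 37/36.

37/36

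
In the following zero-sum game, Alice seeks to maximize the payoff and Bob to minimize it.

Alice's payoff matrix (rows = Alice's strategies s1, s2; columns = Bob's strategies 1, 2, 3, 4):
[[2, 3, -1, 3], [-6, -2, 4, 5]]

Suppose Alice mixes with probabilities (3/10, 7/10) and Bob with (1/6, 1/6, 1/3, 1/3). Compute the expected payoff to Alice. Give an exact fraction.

97/60

Against (1/6, 1/6, 1/3, 1/3), each row's expected payoff is s1: 3/2; s2: 5/3.
Taking the (3/10, 7/10)-weighted average: (3/10)·(3/2) + (7/10)·(5/3) = 97/60.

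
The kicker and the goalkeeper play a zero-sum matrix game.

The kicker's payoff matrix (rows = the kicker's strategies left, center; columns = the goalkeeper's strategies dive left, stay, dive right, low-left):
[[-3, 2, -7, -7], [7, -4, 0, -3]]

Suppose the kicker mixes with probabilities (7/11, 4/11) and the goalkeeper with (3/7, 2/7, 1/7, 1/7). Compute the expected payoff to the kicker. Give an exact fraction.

Against (3/7, 2/7, 1/7, 1/7), each row's expected payoff is left: -19/7; center: 10/7.
Taking the (7/11, 4/11)-weighted average: (7/11)·(-19/7) + (4/11)·(10/7) = -93/77.

-93/77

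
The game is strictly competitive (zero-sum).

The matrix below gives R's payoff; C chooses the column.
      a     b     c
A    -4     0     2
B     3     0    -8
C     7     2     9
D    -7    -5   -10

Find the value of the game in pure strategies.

2

Row minima: -4, -8, 2, -10 → R's maximin is 2.
Column maxima: 7, 2, 9 → C's minimax is 2.
They coincide at (C, b), so the value is 2.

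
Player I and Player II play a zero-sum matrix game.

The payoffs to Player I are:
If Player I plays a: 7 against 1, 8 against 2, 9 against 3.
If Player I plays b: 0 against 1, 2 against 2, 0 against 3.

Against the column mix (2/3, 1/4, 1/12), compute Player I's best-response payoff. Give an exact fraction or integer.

89/12

a: (7)·(2/3) + (8)·(1/4) + (9)·(1/12) = 89/12.
b: (0)·(2/3) + (2)·(1/4) + (0)·(1/12) = 1/2.
The best pure response is a with expected payoff 89/12.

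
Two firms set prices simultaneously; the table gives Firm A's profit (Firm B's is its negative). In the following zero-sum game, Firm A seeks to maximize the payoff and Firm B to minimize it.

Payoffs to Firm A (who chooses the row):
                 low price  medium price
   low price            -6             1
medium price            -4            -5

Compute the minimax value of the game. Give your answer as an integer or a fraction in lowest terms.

-17/4

Row minima are -6 and -5, so Firm A's maximin is -5; column maxima are -4 and 1, so Firm B's minimax is -4. These differ, so the equilibrium is in mixed strategies.
Let Firm A play low price with probability p. Firm B is indifferent when −6p − 4(1−p) = p − 5(1−p), giving p = 1/8.
Let Firm B play low price with probability q. Firm A is indifferent when −6q + (1−q) = −4q − 5(1−q), giving q = 3/4.
The value is -6·(3/4) + (1)·(1/4) = -17/4.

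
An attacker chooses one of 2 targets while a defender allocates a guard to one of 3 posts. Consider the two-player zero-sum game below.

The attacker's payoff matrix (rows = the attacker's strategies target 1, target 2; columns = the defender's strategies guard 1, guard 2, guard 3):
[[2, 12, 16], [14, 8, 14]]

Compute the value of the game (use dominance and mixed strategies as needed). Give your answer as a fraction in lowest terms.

Column guard 3 is strictly dominated by guard 2 for the defender (it gives the attacker more in every row).
The remaining 2×2 game on (target 1, target 2) × (guard 1, guard 2) has no saddle point. Let the attacker play target 1 with probability p; indifference gives 2p + 14(1−p) = 12p + 8(1−p), so p = 3/8.
Similarly the defender's optimal q on guard 1 is 1/4, and the value is 2·(1/4) + (12)·(3/4) = 19/2.

19/2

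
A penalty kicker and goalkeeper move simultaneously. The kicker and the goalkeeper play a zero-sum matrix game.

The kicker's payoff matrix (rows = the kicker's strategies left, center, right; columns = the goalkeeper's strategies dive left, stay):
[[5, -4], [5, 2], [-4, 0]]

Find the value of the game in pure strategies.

Row minima: -4, 2, -4 → the kicker's maximin is 2.
Column maxima: 5, 2 → the goalkeeper's minimax is 2.
They coincide at (center, stay), so the value is 2.

2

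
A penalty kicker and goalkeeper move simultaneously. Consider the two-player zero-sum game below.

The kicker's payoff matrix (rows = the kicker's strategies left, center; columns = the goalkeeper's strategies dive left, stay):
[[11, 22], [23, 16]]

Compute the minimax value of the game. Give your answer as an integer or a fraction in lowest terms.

55/3

Row minima are 11 and 16, so the kicker's maximin is 16; column maxima are 23 and 22, so the goalkeeper's minimax is 22. These differ, so the equilibrium is in mixed strategies.
Let the kicker play left with probability p. The goalkeeper is indifferent when 11p + 23(1−p) = 22p + 16(1−p), giving p = 7/18.
Let the goalkeeper play dive left with probability q. The kicker is indifferent when 11q + 22(1−q) = 23q + 16(1−q), giving q = 1/3.
The value is 11·(1/3) + (22)·(2/3) = 55/3.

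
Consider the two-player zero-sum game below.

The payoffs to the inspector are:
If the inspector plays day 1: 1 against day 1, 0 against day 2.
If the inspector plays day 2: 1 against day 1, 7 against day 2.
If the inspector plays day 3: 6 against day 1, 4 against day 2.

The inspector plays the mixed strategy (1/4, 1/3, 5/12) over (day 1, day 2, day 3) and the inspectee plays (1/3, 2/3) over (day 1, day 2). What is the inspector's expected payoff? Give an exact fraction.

Against (1/3, 2/3), each row's expected payoff is day 1: 1/3; day 2: 5; day 3: 14/3.
Taking the (1/4, 1/3, 5/12)-weighted average: (1/4)·(1/3) + (1/3)·(5) + (5/12)·(14/3) = 133/36.

133/36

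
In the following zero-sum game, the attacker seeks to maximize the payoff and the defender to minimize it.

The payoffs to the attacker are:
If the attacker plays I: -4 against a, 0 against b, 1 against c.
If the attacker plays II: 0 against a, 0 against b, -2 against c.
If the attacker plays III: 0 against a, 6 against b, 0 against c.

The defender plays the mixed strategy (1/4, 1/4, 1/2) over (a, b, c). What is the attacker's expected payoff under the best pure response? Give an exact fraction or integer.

3/2

I: (-4)·(1/4) + (0)·(1/4) + (1)·(1/2) = -1/2.
II: (0)·(1/4) + (0)·(1/4) + (-2)·(1/2) = -1.
III: (0)·(1/4) + (6)·(1/4) + (0)·(1/2) = 3/2.
The best pure response is III with expected payoff 3/2.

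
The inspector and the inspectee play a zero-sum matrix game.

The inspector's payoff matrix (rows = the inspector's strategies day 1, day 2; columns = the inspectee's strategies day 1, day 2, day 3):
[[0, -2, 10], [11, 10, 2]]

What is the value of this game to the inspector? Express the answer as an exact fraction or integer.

Column day 1 is strictly dominated by day 2 for the inspectee (it gives the inspector more in every row).
The remaining 2×2 game on (day 1, day 2) × (day 2, day 3) has no saddle point. Let the inspector play day 1 with probability p; indifference gives −2p + 10(1−p) = 10p + 2(1−p), so p = 2/5.
Similarly the inspectee's optimal q on day 2 is 2/5, and the value is -2·(2/5) + (10)·(3/5) = 26/5.

26/5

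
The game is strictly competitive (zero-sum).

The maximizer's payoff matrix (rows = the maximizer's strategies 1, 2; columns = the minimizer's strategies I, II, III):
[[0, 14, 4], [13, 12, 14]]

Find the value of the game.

Column III is strictly dominated by I for the minimizer (it gives the maximizer more in every row).
The remaining 2×2 game on (1, 2) × (I, II) has no saddle point. Let the maximizer play 1 with probability p; indifference gives 13(1−p) = 14p + 12(1−p), so p = 1/15.
Similarly the minimizer's optimal q on I is 2/15, and the value is 0·(2/15) + (14)·(13/15) = 182/15.

182/15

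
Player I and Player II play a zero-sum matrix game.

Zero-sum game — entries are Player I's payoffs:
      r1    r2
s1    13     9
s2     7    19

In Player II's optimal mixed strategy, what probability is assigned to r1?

Row minima are 9 and 7, so Player I's maximin is 9; column maxima are 13 and 19, so Player II's minimax is 13. These differ, so the equilibrium is in mixed strategies.
Let Player II play r1 with probability q. Player I is indifferent when 13q + 9(1−q) = 7q + 19(1−q), giving q = 5/8.

5/8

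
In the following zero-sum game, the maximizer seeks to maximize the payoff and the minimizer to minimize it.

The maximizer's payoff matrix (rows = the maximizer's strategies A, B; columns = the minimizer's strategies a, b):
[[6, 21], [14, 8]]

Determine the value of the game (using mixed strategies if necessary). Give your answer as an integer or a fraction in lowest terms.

Row minima are 6 and 8, so the maximizer's maximin is 8; column maxima are 14 and 21, so the minimizer's minimax is 14. These differ, so the equilibrium is in mixed strategies.
Let the maximizer play A with probability p. The minimizer is indifferent when 6p + 14(1−p) = 21p + 8(1−p), giving p = 2/7.
Let the minimizer play a with probability q. The maximizer is indifferent when 6q + 21(1−q) = 14q + 8(1−q), giving q = 13/21.
The value is 6·(13/21) + (21)·(8/21) = 82/7.

82/7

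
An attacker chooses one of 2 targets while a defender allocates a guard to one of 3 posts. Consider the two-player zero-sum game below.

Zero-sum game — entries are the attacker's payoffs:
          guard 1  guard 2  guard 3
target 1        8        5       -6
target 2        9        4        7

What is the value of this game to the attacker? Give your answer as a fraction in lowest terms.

Column guard 1 is strictly dominated by guard 2 for the defender (it gives the attacker more in every row).
The remaining 2×2 game on (target 1, target 2) × (guard 2, guard 3) has no saddle point. Let the attacker play target 1 with probability p; indifference gives 5p + 4(1−p) = −6p + 7(1−p), so p = 3/14.
Similarly the defender's optimal q on guard 2 is 13/14, and the value is 5·(13/14) + (-6)·(1/14) = 59/14.

59/14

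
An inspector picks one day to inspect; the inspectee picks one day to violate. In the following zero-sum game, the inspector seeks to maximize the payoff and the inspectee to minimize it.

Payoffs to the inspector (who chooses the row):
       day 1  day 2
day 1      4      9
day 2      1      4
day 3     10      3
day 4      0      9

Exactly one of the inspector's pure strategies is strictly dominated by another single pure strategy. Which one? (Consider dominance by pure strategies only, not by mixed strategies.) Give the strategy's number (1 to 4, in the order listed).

Compare day 2 with day 1: 4 > 1, 9 > 4.
So day 1 strictly dominates day 2 for the inspector; day 2 is strictly dominated.

2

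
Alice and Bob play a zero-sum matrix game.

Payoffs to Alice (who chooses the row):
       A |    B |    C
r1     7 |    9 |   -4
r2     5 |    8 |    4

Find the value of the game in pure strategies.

4

Row minima: -4, 4 → Alice's maximin is 4.
Column maxima: 7, 9, 4 → Bob's minimax is 4.
They coincide at (r2, C), so the value is 4.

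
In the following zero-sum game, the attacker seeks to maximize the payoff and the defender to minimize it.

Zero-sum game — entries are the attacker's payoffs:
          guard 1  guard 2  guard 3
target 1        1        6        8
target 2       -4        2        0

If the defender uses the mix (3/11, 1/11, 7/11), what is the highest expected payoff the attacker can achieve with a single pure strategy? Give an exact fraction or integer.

target 1: (1)·(3/11) + (6)·(1/11) + (8)·(7/11) = 65/11.
target 2: (-4)·(3/11) + (2)·(1/11) + (0)·(7/11) = -10/11.
The best pure response is target 1 with expected payoff 65/11.

65/11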